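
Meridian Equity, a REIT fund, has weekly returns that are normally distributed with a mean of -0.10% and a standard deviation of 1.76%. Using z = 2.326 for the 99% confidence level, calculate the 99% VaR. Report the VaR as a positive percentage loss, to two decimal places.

4.19

VaR (as % loss) = −(μ − z·σ) = −(-0.10% − 2.326 × 1.76%) = −(-4.19376%) = 4.19376%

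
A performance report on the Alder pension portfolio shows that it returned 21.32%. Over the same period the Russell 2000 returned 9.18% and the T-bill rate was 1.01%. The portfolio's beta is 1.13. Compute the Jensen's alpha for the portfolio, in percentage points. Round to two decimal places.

11.08

CAPM expected return = Rf + β(Rm − Rf) = 1.01% + 1.13 × (9.18% − 1.01%) = 1.01 + 1.13 × 8.17 = 10.2421%
Jensen's α = Rp − E[R] = 21.32% − 10.2421% = 11.0779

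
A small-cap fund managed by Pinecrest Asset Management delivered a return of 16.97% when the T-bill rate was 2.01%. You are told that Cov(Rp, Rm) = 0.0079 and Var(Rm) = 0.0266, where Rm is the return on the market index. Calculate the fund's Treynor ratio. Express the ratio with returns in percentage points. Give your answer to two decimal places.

50.37

β = Cov / Var = 0.0079 / 0.0266 = 0.2970
Treynor = (Rp − Rf) / β = (16.97% − 2.01%) / 0.2970 = 14.96 / 0.2970 = 50.3704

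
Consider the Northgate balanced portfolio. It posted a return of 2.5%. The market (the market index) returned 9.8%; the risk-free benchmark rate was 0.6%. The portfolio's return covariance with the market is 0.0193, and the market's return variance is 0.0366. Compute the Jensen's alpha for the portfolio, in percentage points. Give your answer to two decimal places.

-2.95

β = Cov / Var = 0.0193 / 0.0366 = 0.5273
E[R] = Rf + β(Rm − Rf) = 0.6% + 0.5273 × (9.8% − 0.6%) = 5.4512%
α = Rp − E[R] = 2.5% − 5.4512% = -2.9512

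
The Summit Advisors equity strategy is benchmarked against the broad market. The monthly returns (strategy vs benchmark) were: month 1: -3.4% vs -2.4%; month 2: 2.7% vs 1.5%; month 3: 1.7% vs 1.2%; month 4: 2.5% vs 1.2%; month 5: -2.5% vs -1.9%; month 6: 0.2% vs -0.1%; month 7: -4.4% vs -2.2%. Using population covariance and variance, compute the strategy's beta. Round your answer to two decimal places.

r̄p = -0.4571%,  r̄m = -0.3857%
Cov = Σ(rp − r̄p)(rm − r̄m) / 7 = 4.3465
Var(rm) = Σ(rm − r̄m)² / 7 = 2.6155
β = Cov / Var = 4.3465 / 2.6155 = 1.6618

1.66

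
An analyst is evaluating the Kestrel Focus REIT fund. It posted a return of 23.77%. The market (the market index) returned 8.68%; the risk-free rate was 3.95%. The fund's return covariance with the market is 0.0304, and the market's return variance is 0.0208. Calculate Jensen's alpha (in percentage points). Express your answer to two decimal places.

12.91

β = Cov / Var = 0.0304 / 0.0208 = 1.4615
E[R] = Rf + β(Rm − Rf) = 3.95% + 1.4615 × (8.68% − 3.95%) = 10.8629%
α = Rp − E[R] = 23.77% − 10.8629% = 12.9071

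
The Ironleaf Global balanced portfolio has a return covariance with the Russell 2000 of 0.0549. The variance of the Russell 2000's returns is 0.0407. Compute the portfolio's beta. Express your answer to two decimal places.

1.35

β = Cov(Rp, Rm) / Var(Rm) = 0.0549 / 0.0407 = 1.3489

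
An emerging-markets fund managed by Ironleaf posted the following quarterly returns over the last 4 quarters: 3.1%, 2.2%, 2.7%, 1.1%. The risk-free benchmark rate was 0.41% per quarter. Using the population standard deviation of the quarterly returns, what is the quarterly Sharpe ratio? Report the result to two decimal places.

2.49

r̄ = (3.1 + 2.2 + 2.7 + 1.1) / 4 = 2.2750%
Population std dev = √[2.2475 / 4] = 0.7496%
Sharpe = (r̄ − rf) / σ = (2.2750 − 0.41) / 0.7496 = 1.8650 / 0.7496 = 2.4880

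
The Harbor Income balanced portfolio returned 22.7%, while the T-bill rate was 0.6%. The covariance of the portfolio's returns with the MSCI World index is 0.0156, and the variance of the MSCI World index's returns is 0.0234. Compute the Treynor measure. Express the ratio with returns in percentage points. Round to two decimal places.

33.15

β = Cov / Var = 0.0156 / 0.0234 = 0.6667
Treynor = (Rp − Rf) / β = (22.7% − 0.6%) / 0.6667 = 22.10 / 0.6667 = 33.1483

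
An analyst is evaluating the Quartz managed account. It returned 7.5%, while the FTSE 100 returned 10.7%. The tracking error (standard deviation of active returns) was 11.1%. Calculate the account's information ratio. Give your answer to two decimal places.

-0.29

IR = (Rp − Rb) / TE = (7.5% − 10.7%) / 11.1% = -3.20% / 11.1% = -0.2883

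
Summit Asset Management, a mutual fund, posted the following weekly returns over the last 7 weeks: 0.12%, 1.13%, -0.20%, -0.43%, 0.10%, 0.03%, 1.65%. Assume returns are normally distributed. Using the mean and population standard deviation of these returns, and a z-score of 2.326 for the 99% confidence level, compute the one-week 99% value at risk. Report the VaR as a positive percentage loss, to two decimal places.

1.28

Mean return r̄ = 2.400 / 7 = 0.3429%
Σ(r − r̄)² = (0.12 − 0.3429)² + (1.13 − 0.3429)² + (-0.2 − 0.3429)² + … = 3.4267
σ = √[3.4267 / 7] = 0.6997%
VaR = −(r̄ − z·σ) = −(0.3429 − 2.326 × 0.6997) = −(-1.2846) = 1.2846%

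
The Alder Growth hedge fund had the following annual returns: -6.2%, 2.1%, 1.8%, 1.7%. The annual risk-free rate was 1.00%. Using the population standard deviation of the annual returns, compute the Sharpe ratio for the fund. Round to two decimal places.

μ = (-6.2 + 2.1 + 1.8 + 1.7) / 4 = -0.1500%
Σ(r − μ)² = (-6.2 − (-0.1500))² + (2.1 − (-0.1500))² + … = 48.8900
population σ = √(48.8900 / 4) = √12.2225 = 3.4961%
Sharpe = (μ − rf) / σ = (-0.1500 − 1) / 3.4961 = -1.1500 / 3.4961 = -0.3289

-0.33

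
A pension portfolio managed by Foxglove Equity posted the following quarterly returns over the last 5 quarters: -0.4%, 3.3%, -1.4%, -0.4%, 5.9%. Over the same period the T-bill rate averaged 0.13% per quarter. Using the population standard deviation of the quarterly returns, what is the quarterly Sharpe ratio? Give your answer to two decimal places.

0.46

Mean return r̄ = 7.00 / 5 = 1.4000%
Σ(r − r̄)² = (-0.4 − 1.4000)² + (3.3 − 1.4000)² + (-1.4 − 1.4000)² + … = 38.1800
population σ = √(38.1800 / 5) = √7.6360 = 2.7633%
Sharpe = (r̄ − rf) / σ = (1.4000 − 0.13) / 2.7633 = 1.2700 / 2.7633 = 0.4596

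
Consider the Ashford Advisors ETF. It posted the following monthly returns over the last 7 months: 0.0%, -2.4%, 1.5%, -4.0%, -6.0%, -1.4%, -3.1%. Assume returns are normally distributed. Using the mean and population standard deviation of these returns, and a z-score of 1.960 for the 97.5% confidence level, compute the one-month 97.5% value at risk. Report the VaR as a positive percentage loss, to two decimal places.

6.75

μ = (0 − 2.4 + 1.5 − 4 − 6 − 1.4 − 3.1) / 7 = -2.2000%
Σ(r − μ)² = (0 − (-2.2000))² + (-2.4 − (-2.2000))² + … = 37.7000
σ = √[37.7000 / 7] = 2.3207%
VaR = −(μ − z·σ) = −(-2.2000 − 1.960 × 2.3207) = −(-6.7486) = 6.7486%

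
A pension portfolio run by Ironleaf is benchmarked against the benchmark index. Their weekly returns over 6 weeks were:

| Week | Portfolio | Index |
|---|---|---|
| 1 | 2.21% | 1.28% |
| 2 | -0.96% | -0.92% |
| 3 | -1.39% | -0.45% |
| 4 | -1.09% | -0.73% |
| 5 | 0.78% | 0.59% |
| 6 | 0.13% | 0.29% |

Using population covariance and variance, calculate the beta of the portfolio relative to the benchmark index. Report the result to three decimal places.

r̄p = -0.0533%,  r̄m = 0.0100%
Cov = Σ(rp − r̄p)(rm − r̄m) / 6 = 0.9391
Var(rm) = Σ(rm − r̄m)² / 6 = 0.6086
β = Cov / Var = 0.9391 / 0.6086 = 1.5430

1.543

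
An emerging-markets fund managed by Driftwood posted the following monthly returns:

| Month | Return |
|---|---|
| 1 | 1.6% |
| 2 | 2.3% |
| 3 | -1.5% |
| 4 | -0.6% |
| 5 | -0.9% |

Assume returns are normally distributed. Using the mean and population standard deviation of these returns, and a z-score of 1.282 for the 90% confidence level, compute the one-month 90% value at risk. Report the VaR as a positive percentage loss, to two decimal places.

1.73

Mean return r̄ = 0.90 / 5 = 0.1800%
Σ(r − r̄)² = 11.1080; population σ = √(11.1080/5) = 1.4905%
VaR = −(r̄ − z·σ) = −(0.1800 − 1.282 × 1.4905) = −(-1.7308) = 1.7308%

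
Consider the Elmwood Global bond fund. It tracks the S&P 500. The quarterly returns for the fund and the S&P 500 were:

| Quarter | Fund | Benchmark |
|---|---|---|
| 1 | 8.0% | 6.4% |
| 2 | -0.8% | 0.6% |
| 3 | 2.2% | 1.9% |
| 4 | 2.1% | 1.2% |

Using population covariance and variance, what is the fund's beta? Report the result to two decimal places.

1.36

r̄p = 2.8750%,  r̄m = 2.5250%
Cov = Σ(rp − r̄p)(rm − r̄m) / 4 = 7.0956
Var(rm) = Σ(rm − r̄m)² / 4 = 5.2169
β = Cov / Var = 7.0956 / 5.2169 = 1.3601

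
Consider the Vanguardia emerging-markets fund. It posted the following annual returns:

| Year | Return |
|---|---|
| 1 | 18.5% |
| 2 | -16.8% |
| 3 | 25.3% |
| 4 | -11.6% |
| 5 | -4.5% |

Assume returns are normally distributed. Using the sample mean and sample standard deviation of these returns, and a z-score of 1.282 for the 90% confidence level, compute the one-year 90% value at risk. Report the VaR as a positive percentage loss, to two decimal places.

21.77

r̄ = (18.5 − 16.8 + 25.3 − 11.6 − 4.5) / 5 = 10.90 / 5 = 2.1800%
Sample std dev = √[1395.6280 / 4] = 18.6791%
VaR = −(r̄ − z·σ) = −(2.1800 − 1.282 × 18.6791) = −(-21.7666) = 21.7666%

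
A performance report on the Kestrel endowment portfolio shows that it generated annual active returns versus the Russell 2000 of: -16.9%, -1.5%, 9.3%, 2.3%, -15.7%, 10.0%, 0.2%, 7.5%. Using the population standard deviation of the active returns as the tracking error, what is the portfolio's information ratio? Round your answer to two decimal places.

-0.06

r̄ = (-16.9 − 1.5 + 9.3 + 2.3 − 15.7 + 10 + 0.2 + 7.5) / 8 = -0.6000%
Σ(r − r̄)² = (-16.9 − (-0.6000))² + (-1.5 − (-0.6000))² + … = 779.5400
population σ = √(779.5400 / 8) = √97.4425 = 9.8713%
IR = r̄ / tracking error = -0.6000 / 9.8713 = -0.0608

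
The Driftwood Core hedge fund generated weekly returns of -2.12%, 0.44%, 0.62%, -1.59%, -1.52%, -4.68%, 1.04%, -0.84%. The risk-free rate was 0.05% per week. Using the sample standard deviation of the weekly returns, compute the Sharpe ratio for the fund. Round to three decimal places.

Mean return μ = -8.650 / 8 = -1.0813%
Sample std dev = √[24.2477 / 7] = 1.8612%
Sharpe = (μ − rf) / σ = (-1.0813 − 0.05) / 1.8612 = -1.1313 / 1.8612 = -0.6078

-0.608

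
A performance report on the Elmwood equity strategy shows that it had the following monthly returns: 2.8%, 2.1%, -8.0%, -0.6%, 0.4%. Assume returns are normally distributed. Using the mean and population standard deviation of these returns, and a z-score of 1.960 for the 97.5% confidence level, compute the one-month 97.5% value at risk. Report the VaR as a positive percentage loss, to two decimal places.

μ = (2.8 + 2.1 − 8 − 0.6 + 0.4) / 5 = -0.6600%
Population σ = √[Σ(r − μ)² / 5] = √[74.5920 / 5] = √14.9184 = 3.8624%
VaR = −(μ − z·σ) = −(-0.6600 − 1.960 × 3.8624) = −(-8.2303) = 8.2303%

8.23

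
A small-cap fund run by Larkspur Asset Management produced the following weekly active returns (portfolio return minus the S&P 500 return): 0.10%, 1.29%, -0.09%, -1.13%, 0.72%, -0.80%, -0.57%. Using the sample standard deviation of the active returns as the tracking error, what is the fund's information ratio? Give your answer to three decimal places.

μ = (0.1 + 1.29 − 0.09 − 1.13 + 0.72 − 0.8 − 0.57) / 7 = -0.480 / 7 = -0.0686%
Sample std dev = √[4.4095 / 6] = 0.8573%
IR = μ / tracking error = -0.0686 / 0.8573 = -0.0800

-0.080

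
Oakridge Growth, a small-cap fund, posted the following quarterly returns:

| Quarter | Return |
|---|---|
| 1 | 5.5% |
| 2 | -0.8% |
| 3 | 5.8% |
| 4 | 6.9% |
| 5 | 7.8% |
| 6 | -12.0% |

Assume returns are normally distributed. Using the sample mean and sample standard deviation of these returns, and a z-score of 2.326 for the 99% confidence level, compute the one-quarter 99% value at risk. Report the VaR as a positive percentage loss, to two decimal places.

15.45

r̄ = (5.5 − 0.8 + 5.8 + 6.9 + 7.8 − 12) / 6 = 2.2000%
Σ(r − r̄)² = (5.5 − 2.2000)² + (-0.8 − 2.2000)² + (5.8 − 2.2000)² + … = 287.9400
σ = √[287.9400 / 5] = 7.5887%
VaR = −(r̄ − z·σ) = −(2.2000 − 2.326 × 7.5887) = −(-15.4513) = 15.4513%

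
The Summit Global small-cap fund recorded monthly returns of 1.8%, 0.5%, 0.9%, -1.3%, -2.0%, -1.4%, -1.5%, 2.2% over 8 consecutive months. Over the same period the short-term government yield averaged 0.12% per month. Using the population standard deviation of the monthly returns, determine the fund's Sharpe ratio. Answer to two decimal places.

r̄ = (1.8 + 0.5 + 0.9 − 1.3 − 2 − 1.4 − 1.5 + 2.2) / 8 = -0.1000%
Σ(r − r̄)² = (1.8 − (-0.1000))² + (0.5 − (-0.1000))² + (0.9 − (-0.1000))² + … = 18.9600
population σ = √(18.9600 / 8) = √2.3700 = 1.5395%
Sharpe = (r̄ − rf) / σ = (-0.1000 − 0.12) / 1.5395 = -0.2200 / 1.5395 = -0.1429

-0.14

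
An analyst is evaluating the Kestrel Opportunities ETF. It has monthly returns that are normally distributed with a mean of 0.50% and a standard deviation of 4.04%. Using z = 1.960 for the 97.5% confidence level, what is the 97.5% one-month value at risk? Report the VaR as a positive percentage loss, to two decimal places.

7.42

VaR (as % loss) = −(μ − z·σ) = −(0.50% − 1.960 × 4.04%) = −(-7.4184%) = 7.4184%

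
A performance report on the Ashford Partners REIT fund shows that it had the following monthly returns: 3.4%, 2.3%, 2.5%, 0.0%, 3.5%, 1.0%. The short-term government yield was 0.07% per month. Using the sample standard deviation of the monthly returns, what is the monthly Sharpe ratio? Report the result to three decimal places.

Mean return r̄ = 12.70 / 6 = 2.1167%
Σ(r − r̄)² = 9.4683; sample σ = √(9.4683/5) = 1.3761%
Sharpe = (r̄ − rf) / σ = (2.1167 − 0.07) / 1.3761 = 2.0467 / 1.3761 = 1.4873

1.487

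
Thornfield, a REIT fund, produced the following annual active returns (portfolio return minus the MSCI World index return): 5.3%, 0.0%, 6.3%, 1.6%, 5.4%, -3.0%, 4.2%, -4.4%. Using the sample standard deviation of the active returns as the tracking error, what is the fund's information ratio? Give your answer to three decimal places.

μ = (5.3 + 0 + 6.3 + 1.6 + 5.4 − 3 + 4.2 − 4.4) / 8 = 1.9250%
Σ(r − μ)² = 115.8550; sample σ = √(115.8550/7) = 4.0683%
IR = μ / tracking error = 1.9250 / 4.0683 = 0.4732

0.473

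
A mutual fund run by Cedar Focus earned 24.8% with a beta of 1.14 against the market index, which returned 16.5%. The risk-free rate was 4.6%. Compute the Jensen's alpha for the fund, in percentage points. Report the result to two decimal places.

6.63

CAPM expected return = Rf + β(Rm − Rf) = 4.6% + 1.14 × (16.5% − 4.6%) = 4.6 + 1.14 × 11.90 = 18.1660%
Jensen's α = Rp − E[R] = 24.8% − 18.1660% = 6.6340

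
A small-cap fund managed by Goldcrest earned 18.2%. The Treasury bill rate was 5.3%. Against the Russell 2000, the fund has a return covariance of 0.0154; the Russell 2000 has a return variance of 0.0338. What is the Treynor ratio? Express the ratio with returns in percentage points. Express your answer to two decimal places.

β = Cov / Var = 0.0154 / 0.0338 = 0.4556
Treynor = (Rp − Rf) / β = (18.2% − 5.3%) / 0.4556 = 12.90 / 0.4556 = 28.3143

28.31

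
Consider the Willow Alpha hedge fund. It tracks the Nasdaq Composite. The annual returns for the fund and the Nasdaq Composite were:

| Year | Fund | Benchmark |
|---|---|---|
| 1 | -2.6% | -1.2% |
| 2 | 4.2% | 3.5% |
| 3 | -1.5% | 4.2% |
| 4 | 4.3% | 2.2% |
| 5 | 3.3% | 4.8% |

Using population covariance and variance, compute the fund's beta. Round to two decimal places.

0.70

r̄p = 1.5400%,  r̄m = 2.7000%
Cov = Σ(rp − r̄p)(rm − r̄m) / 5 = 3.2060
Var(rm) = Σ(rm − r̄m)² / 5 = 4.5520
β = Cov / Var = 3.2060 / 4.5520 = 0.7043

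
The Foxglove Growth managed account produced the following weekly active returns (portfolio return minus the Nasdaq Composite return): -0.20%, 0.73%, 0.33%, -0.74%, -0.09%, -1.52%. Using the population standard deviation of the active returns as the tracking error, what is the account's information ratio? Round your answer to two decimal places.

-0.34

Mean return μ = -1.490 / 6 = -0.2483%
Σ(r − μ)² = (-0.2 − (-0.2483))² + (0.73 − (-0.2483))² + (0.33 − (-0.2483))² + … = 3.1779
σ = √[3.1779 / 6] = 0.7278%
IR = μ / tracking error = -0.2483 / 0.7278 = -0.3412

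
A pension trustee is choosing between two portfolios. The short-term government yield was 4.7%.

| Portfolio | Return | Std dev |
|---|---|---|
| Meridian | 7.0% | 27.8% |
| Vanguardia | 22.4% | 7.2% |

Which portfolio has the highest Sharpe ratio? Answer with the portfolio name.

Meridian: Sharpe ratio = (7.0% − 4.7%) / 27.8% = 0.083
Vanguardia: Sharpe ratio = (22.4% − 4.7%) / 7.2% = 2.458
Highest: Vanguardia (2.458).

Vanguardia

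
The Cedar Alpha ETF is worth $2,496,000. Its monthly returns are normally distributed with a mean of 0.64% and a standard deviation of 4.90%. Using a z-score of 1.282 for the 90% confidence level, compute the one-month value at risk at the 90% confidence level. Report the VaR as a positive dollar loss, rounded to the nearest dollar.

Return at the 90% tail: μ − z·σ = 0.64% − 1.282 × 4.90% = 0.64 − 6.2818 = -5.6418%
VaR = −(-5.6418%) × $2,496,000 = 5.6418% × $2,496,000 = $140,819

$140,819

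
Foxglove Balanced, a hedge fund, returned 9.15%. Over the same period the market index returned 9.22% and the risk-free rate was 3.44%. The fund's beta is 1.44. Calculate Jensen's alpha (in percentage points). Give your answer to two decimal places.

CAPM expected return = Rf + β(Rm − Rf) = 3.44% + 1.44 × (9.22% − 3.44%) = 3.44 + 1.44 × 5.78 = 11.7632%
Jensen's α = Rp − E[R] = 9.15% − 11.7632% = -2.6132

-2.61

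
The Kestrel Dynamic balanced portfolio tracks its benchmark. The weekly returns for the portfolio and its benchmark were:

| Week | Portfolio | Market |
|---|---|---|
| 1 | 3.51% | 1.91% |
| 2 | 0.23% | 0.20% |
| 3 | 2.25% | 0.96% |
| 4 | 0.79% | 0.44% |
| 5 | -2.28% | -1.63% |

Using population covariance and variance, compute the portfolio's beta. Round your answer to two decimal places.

r̄p = 0.9000%,  r̄m = 0.3760%
Cov = Σ(rp − r̄p)(rm − r̄m) / 5 = 2.2564
Var(rm) = Σ(rm − r̄m)² / 5 = 1.3507
β = Cov / Var = 2.2564 / 1.3507 = 1.6705

1.67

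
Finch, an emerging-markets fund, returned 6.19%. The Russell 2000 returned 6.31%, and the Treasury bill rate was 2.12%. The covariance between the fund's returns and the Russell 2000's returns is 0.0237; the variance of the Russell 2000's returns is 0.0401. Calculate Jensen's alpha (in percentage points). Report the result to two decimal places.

1.59

β = Cov / Var = 0.0237 / 0.0401 = 0.5910
E[R] = Rf + β(Rm − Rf) = 2.12% + 0.5910 × (6.31% − 2.12%) = 4.5963%
α = Rp − E[R] = 6.19% − 4.5963% = 1.5937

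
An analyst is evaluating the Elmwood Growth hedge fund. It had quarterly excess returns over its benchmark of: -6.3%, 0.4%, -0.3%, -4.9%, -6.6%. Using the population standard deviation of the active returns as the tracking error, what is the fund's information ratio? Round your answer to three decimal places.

-1.182

Mean return r̄ = -17.70 / 5 = -3.5400%
Σ(r − r̄)² = 44.8520; population σ = √(44.8520/5) = 2.9951%
IR = r̄ / tracking error = -3.5400 / 2.9951 = -1.1819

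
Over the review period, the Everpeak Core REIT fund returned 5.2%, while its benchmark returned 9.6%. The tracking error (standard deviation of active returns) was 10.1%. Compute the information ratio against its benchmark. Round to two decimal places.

IR = (Rp − Rb) / TE = (5.2% − 9.6%) / 10.1% = -4.40% / 10.1% = -0.4356

-0.44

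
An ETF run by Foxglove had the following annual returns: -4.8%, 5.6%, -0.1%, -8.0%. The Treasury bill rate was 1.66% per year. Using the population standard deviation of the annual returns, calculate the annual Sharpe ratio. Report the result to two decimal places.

-0.68

Mean return r̄ = -7.30 / 4 = -1.8250%
Σ(r − r̄)² = (-4.8 − (-1.8250))² + (5.6 − (-1.8250))² + (-0.1 − (-1.8250))² + … = 105.0875
σ = √[105.0875 / 4] = 5.1256%
Sharpe = (r̄ − rf) / σ = (-1.8250 − 1.66) / 5.1256 = -3.4850 / 5.1256 = -0.6799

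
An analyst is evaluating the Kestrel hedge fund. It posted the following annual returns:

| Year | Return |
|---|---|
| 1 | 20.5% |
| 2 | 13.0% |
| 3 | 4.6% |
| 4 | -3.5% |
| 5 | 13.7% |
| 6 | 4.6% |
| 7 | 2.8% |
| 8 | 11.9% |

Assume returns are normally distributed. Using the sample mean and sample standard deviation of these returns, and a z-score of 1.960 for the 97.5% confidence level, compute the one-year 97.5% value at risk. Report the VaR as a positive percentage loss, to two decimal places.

6.55

r̄ = (20.5 + 13 + 4.6 − 3.5 + 13.7 + 4.6 + 2.8 + 11.9) / 8 = 67.60 / 8 = 8.4500%
Σ(r − r̄)² = 409.7400; sample σ = √(409.7400/7) = 7.6508%
VaR = −(r̄ − z·σ) = −(8.4500 − 1.960 × 7.6508) = −(-6.5456) = 6.5456%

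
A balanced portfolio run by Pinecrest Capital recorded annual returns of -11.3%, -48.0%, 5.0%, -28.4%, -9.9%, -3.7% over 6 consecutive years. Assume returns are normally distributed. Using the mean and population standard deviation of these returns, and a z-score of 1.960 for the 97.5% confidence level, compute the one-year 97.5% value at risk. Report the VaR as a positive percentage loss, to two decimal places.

50.27

Mean return μ = -96.30 / 6 = -16.0500%
Σ(r − μ)² = (-11.3 − (-16.0500))² + (-48 − (-16.0500))² + … = 1829.3350
σ = √[1829.3350 / 6] = 17.4611%
VaR = −(μ − z·σ) = −(-16.0500 − 1.960 × 17.4611) = −(-50.2738) = 50.2738%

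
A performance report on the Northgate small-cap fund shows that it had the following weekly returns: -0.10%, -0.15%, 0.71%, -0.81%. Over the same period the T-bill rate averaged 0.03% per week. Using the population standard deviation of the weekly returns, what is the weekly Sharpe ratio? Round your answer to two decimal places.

-0.22

r̄ = (-0.1 − 0.15 + 0.71 − 0.81) / 4 = -0.350 / 4 = -0.0875%
Σ(r − r̄)² = 1.1621; population σ = √(1.1621/4) = 0.5390%
Sharpe = (r̄ − rf) / σ = (-0.0875 − 0.03) / 0.5390 = -0.1175 / 0.5390 = -0.2180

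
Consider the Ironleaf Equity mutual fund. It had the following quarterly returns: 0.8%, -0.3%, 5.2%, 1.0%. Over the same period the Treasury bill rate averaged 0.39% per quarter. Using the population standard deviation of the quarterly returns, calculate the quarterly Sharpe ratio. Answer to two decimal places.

0.61

Mean return r̄ = 6.70 / 4 = 1.6750%
Population std dev = √[17.5475 / 4] = 2.0945%
Sharpe = (r̄ − rf) / σ = (1.6750 − 0.39) / 2.0945 = 1.2850 / 2.0945 = 0.6135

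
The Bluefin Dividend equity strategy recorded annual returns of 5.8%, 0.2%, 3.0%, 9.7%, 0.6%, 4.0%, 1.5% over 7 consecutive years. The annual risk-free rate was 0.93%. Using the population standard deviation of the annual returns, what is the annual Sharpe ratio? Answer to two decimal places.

0.84

μ = (5.8 + 0.2 + 3 + 9.7 + 0.6 + 4 + 1.5) / 7 = 24.80 / 7 = 3.5429%
Population σ = √[Σ(r − μ)² / 7] = √[67.5171 / 7] = √9.6453 = 3.1057%
Sharpe = (μ − rf) / σ = (3.5429 − 0.93) / 3.1057 = 2.6129 / 3.1057 = 0.8413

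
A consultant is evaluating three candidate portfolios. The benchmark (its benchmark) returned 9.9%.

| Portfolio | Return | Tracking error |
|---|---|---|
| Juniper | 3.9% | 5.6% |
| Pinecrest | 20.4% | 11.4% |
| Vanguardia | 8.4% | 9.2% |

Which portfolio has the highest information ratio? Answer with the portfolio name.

Juniper: IR = (3.9% − 9.9%) / 5.6% = -1.071
Pinecrest: IR = (20.4% − 9.9%) / 11.4% = 0.921
Vanguardia: IR = (8.4% − 9.9%) / 9.2% = -0.163
Highest: Pinecrest (0.921).

Pinecrest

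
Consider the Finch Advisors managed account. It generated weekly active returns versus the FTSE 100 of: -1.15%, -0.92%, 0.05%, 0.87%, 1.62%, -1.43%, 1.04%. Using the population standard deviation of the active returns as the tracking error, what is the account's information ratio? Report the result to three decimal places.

0.010

r̄ = (-1.15 − 0.92 + 0.05 + 0.87 + 1.62 − 1.43 + 1.04) / 7 = 0.080 / 7 = 0.0114%
Σ(r − r̄)² = (-1.15 − 0.0114)² + (-0.92 − 0.0114)² + … = 8.6783
σ = √[8.6783 / 7] = 1.1134%
IR = r̄ / tracking error = 0.0114 / 1.1134 = 0.0102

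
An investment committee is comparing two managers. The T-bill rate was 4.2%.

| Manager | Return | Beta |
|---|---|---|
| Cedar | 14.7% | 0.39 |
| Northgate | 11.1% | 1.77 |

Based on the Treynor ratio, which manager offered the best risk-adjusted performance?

Cedar

Cedar: Treynor = (14.7% − 4.2%) / 0.39 = 26.923
Northgate: Treynor = (11.1% − 4.2%) / 1.77 = 3.898
Highest: Cedar (26.923).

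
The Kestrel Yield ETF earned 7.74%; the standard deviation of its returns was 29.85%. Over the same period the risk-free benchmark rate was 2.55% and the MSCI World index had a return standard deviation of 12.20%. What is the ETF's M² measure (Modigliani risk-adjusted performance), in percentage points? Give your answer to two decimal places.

4.67

Sharpe = (Rp − Rf) / σp = (7.74% − 2.55%) / 29.85% = 0.1739
M² = Rf + Sharpe × σm = 2.55% + 0.1739 × 12.20% = 4.6716%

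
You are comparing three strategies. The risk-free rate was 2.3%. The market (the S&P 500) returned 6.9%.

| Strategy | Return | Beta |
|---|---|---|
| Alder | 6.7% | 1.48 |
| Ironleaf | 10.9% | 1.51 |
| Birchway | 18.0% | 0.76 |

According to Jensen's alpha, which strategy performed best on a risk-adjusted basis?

Alder: α = 6.7% − [2.3% + 1.48 × (6.9% − 2.3%)] = -2.408
Ironleaf: α = 10.9% − [2.3% + 1.51 × (6.9% − 2.3%)] = 1.654
Birchway: α = 18.0% − [2.3% + 0.76 × (6.9% − 2.3%)] = 12.204
Highest: Birchway (12.204).

Birchway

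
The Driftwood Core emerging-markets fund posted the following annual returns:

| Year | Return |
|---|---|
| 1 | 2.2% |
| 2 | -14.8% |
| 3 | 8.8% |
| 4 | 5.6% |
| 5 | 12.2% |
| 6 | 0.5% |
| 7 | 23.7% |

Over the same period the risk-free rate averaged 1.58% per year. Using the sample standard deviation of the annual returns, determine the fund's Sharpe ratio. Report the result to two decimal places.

0.33

μ = (2.2 − 14.8 + 8.8 + 5.6 + 12.2 + 0.5 + 23.7) / 7 = 5.4571%
Σ(r − μ)² = (2.2 − 5.4571)² + (-14.8 − 5.4571)² + (8.8 − 5.4571)² + … = 834.9971
σ = √[834.9971 / 6] = 11.7969%
Sharpe = (μ − rf) / σ = (5.4571 − 1.58) / 11.7969 = 3.8771 / 11.7969 = 0.3287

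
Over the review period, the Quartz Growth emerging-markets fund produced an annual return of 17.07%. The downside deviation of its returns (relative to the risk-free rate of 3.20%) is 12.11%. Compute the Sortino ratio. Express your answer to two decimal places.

1.15

Sortino = (Rp − Rf) / σd = (17.07% − 3.20%) / 12.11% = 13.87% / 12.11% = 1.1453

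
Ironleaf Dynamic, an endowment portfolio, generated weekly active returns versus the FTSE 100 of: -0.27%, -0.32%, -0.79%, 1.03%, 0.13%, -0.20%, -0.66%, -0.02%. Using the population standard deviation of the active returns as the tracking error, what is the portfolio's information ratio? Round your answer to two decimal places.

-0.26

r̄ = (-0.27 − 0.32 − 0.79 + 1.03 + 0.13 − 0.2 − 0.66 − 0.02) / 8 = -1.100 / 8 = -0.1375%
Population std dev = √[2.2020 / 8] = 0.5246%
IR = r̄ / tracking error = -0.1375 / 0.5246 = -0.2621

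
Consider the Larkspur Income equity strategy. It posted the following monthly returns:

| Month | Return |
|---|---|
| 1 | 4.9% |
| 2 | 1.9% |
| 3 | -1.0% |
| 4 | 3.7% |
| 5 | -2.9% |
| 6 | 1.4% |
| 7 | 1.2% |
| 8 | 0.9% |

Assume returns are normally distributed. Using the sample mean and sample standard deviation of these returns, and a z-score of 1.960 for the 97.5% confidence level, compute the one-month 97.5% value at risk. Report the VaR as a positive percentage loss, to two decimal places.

3.55

Mean return r̄ = 10.10 / 8 = 1.2625%
Σ(r − r̄)² = 42.1788; sample σ = √(42.1788/7) = 2.4547%
VaR = −(r̄ − z·σ) = −(1.2625 − 1.960 × 2.4547) = −(-3.5487) = 3.5487%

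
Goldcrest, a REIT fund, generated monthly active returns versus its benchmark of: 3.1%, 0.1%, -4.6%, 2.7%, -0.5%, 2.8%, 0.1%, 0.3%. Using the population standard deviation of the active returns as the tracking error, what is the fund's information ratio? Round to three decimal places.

0.213

Mean return r̄ = 4.00 / 8 = 0.5000%
Σ(r − r̄)² = (3.1 − 0.5000)² + (0.1 − 0.5000)² + (-4.6 − 0.5000)² + … = 44.2600
σ = √[44.2600 / 8] = 2.3521%
IR = r̄ / tracking error = 0.5000 / 2.3521 = 0.2126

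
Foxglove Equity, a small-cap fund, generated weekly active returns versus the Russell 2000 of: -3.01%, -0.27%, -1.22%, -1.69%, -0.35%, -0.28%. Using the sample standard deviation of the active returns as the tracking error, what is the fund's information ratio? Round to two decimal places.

μ = (-3.01 − 0.27 − 1.22 − 1.69 − 0.35 − 0.28) / 6 = -6.820 / 6 = -1.1367%
Sample σ = √[Σ(r − μ)² / 5] = √[5.9263 / 5] = √1.1853 = 1.0887%
IR = μ / tracking error = -1.1367 / 1.0887 = -1.0441

-1.04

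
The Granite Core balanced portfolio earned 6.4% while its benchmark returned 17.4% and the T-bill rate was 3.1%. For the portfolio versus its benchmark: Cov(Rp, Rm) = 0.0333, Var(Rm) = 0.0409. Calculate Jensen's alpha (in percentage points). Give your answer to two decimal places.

-8.34

β = Cov / Var = 0.0333 / 0.0409 = 0.8142
E[R] = Rf + β(Rm − Rf) = 3.1% + 0.8142 × (17.4% − 3.1%) = 14.7431%
α = Rp − E[R] = 6.4% − 14.7431% = -8.3431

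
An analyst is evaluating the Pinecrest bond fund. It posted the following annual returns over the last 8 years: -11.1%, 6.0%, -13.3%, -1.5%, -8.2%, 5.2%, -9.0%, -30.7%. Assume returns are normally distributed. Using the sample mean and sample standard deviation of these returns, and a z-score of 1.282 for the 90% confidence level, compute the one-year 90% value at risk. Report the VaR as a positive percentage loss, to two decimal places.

22.89

r̄ = (-11.1 + 6 − 13.3 − 1.5 − 8.2 + 5.2 − 9 − 30.7) / 8 = -7.8250%
Sample std dev = √[966.2750 / 7] = 11.7490%
VaR = −(r̄ − z·σ) = −(-7.8250 − 1.282 × 11.7490) = −(-22.8872) = 22.8872%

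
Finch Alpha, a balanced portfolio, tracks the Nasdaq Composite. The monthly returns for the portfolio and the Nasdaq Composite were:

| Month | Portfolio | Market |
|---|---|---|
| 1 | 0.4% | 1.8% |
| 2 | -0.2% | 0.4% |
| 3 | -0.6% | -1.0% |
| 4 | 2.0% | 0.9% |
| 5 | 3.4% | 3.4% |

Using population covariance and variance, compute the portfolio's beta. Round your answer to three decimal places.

r̄p = 1.0000%,  r̄m = 1.1000%
Cov = Σ(rp − r̄p)(rm − r̄m) / 5 = 1.8200
Var(rm) = Σ(rm − r̄m)² / 5 = 2.1440
β = Cov / Var = 1.8200 / 2.1440 = 0.8489

0.849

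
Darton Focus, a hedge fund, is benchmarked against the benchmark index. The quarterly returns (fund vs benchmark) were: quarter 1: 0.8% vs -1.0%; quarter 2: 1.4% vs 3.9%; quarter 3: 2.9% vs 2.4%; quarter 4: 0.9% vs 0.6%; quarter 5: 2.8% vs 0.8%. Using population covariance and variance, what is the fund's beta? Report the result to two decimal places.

0.19

r̄p = 1.7600%,  r̄m = 1.3400%
Cov = Σ(rp − r̄p)(rm − r̄m) / 5 = 0.5216
Var(rm) = Σ(rm − r̄m)² / 5 = 2.7984
β = Cov / Var = 0.5216 / 2.7984 = 0.1864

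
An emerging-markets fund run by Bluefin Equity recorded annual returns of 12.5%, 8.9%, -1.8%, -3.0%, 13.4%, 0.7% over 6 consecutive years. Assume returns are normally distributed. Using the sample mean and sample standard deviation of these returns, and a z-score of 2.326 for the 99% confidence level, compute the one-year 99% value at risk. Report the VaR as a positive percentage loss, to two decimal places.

Mean return μ = 30.70 / 6 = 5.1167%
Σ(r − μ)² = 270.6683; sample σ = √(270.6683/5) = 7.3576%
VaR = −(μ − z·σ) = −(5.1167 − 2.326 × 7.3576) = −(-11.9971) = 11.9971%

12.00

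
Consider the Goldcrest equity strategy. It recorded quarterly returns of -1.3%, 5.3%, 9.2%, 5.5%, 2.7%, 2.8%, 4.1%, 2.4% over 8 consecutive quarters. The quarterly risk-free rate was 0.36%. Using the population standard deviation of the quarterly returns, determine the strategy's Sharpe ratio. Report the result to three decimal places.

r̄ = (-1.3 + 5.3 + 9.2 + 5.5 + 2.7 + 2.8 + 4.1 + 2.4) / 8 = 30.70 / 8 = 3.8375%
Population std dev = √[64.5588 / 8] = 2.8407%
Sharpe = (r̄ − rf) / σ = (3.8375 − 0.36) / 2.8407 = 3.4775 / 2.8407 = 1.2242

1.224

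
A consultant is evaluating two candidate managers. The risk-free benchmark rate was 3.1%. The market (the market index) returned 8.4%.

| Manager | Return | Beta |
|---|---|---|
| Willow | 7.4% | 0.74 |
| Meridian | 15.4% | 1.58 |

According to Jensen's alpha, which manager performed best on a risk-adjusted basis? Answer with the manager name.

Willow: α = 7.4% − [3.1% + 0.74 × (8.4% − 3.1%)] = 0.378
Meridian: α = 15.4% − [3.1% + 1.58 × (8.4% − 3.1%)] = 3.926
Highest: Meridian (3.926).

Meridian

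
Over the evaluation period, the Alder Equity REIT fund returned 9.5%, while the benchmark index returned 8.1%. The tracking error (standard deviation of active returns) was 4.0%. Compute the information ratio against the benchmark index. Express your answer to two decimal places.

0.35

IR = (Rp − Rb) / TE = (9.5% − 8.1%) / 4.0% = 1.40% / 4.0% = 0.3500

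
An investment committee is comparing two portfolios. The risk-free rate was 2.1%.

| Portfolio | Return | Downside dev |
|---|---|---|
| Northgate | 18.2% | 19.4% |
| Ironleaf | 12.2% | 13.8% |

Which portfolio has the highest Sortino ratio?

Northgate: Sortino ratio = (18.2% − 2.1%) / 19.4% = 0.830
Ironleaf: Sortino ratio = (12.2% − 2.1%) / 13.8% = 0.732
Highest: Northgate (0.830).

Northgate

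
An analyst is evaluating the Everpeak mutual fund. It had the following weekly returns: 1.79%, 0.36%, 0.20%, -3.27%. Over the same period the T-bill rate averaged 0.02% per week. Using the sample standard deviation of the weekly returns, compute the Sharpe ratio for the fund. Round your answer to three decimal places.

Mean return r̄ = -0.920 / 4 = -0.2300%
Σ(r − r̄)² = (1.79 − (-0.2300))² + (0.36 − (-0.2300))² + (0.2 − (-0.2300))² + … = 13.8550
σ = √[13.8550 / 3] = 2.1490%
Sharpe = (r̄ − rf) / σ = (-0.2300 − 0.02) / 2.1490 = -0.2500 / 2.1490 = -0.1163

-0.116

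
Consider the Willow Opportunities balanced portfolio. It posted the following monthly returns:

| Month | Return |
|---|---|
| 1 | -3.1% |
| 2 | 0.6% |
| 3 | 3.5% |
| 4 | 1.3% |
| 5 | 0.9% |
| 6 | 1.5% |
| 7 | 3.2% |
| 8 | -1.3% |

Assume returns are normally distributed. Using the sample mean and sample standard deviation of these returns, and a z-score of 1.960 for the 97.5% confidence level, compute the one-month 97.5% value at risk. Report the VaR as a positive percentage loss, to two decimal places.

Mean return r̄ = 6.60 / 8 = 0.8250%
Sample std dev = √[33.4550 / 7] = 2.1862%
VaR = −(r̄ − z·σ) = −(0.8250 − 1.960 × 2.1862) = −(-3.4600) = 3.4600%

3.46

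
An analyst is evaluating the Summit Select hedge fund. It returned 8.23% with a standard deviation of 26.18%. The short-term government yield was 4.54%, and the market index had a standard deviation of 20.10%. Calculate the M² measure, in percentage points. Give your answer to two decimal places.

7.37

Sharpe = (Rp − Rf) / σp = (8.23% − 4.54%) / 26.18% = 0.1409
M² = Rf + Sharpe × σm = 4.54% + 0.1409 × 20.10% = 7.3721%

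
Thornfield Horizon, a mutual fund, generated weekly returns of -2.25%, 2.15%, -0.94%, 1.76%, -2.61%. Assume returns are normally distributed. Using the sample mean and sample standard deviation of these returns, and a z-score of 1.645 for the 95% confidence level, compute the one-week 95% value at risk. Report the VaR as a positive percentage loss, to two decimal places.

4.03

Mean return r̄ = -1.890 / 5 = -0.3780%
Sample std dev = √[19.7639 / 4] = 2.2228%
VaR = −(r̄ − z·σ) = −(-0.3780 − 1.645 × 2.2228) = −(-4.0345) = 4.0345%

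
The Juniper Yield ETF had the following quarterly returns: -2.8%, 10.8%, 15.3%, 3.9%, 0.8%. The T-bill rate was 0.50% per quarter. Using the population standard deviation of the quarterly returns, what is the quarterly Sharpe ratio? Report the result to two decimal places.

r̄ = (-2.8 + 10.8 + 15.3 + 3.9 + 0.8) / 5 = 5.6000%
Population std dev = √[217.6200 / 5] = 6.5973%
Sharpe = (r̄ − rf) / σ = (5.6000 − 0.5) / 6.5973 = 5.1000 / 6.5973 = 0.7730

0.77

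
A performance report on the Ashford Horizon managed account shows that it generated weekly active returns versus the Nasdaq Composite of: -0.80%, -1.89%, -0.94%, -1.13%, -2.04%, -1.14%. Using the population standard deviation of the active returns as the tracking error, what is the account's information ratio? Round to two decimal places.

Mean return r̄ = -7.940 / 6 = -1.3233%
Σ(r − r̄)² = (-0.8 − (-1.3233))² + (-1.89 − (-1.3233))² + … = 1.3265
σ = √[1.3265 / 6] = 0.4702%
IR = r̄ / tracking error = -1.3233 / 0.4702 = -2.8143

-2.81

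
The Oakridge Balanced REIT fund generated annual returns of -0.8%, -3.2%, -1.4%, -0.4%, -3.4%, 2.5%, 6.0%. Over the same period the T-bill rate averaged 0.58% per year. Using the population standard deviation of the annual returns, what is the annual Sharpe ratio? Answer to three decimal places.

μ = (-0.8 − 3.2 − 1.4 − 0.4 − 3.4 + 2.5 + 6) / 7 = -0.1000%
Population std dev = √[66.7400 / 7] = 3.0878%
Sharpe = (μ − rf) / σ = (-0.1000 − 0.58) / 3.0878 = -0.6800 / 3.0878 = -0.2202

-0.220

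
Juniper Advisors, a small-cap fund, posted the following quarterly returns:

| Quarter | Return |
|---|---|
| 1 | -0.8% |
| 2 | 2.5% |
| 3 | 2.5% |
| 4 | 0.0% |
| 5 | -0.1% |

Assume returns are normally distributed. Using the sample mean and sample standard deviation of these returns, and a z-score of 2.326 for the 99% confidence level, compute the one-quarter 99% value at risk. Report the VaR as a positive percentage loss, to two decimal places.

2.82

r̄ = (-0.8 + 2.5 + 2.5 + 0 − 0.1) / 5 = 0.8200%
Sample σ = √[Σ(r − r̄)² / 4] = √[9.7880 / 4] = √2.4470 = 1.5643%
VaR = −(r̄ − z·σ) = −(0.8200 − 2.326 × 1.5643) = −(-2.8186) = 2.8186%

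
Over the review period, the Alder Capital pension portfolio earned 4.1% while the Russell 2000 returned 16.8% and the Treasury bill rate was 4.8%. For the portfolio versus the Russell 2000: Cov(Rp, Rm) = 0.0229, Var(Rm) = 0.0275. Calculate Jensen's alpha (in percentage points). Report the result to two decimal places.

β = Cov / Var = 0.0229 / 0.0275 = 0.8327
E[R] = Rf + β(Rm − Rf) = 4.8% + 0.8327 × (16.8% − 4.8%) = 14.7924%
α = Rp − E[R] = 4.1% − 14.7924% = -10.6924

-10.69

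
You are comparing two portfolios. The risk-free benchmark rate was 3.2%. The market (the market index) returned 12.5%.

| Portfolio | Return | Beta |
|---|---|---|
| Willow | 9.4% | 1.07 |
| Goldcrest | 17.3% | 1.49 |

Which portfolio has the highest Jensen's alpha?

Willow: α = 9.4% − [3.2% + 1.07 × (12.5% − 3.2%)] = -3.751
Goldcrest: α = 17.3% − [3.2% + 1.49 × (12.5% − 3.2%)] = 0.243
Highest: Goldcrest (0.243).

Goldcrest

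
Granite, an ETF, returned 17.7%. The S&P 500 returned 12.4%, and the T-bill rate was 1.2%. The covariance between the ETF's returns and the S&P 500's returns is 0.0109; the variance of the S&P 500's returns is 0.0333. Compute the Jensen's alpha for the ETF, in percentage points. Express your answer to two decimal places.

12.83

β = Cov / Var = 0.0109 / 0.0333 = 0.3273
E[R] = Rf + β(Rm − Rf) = 1.2% + 0.3273 × (12.4% − 1.2%) = 4.8658%
α = Rp − E[R] = 17.7% − 4.8658% = 12.8342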